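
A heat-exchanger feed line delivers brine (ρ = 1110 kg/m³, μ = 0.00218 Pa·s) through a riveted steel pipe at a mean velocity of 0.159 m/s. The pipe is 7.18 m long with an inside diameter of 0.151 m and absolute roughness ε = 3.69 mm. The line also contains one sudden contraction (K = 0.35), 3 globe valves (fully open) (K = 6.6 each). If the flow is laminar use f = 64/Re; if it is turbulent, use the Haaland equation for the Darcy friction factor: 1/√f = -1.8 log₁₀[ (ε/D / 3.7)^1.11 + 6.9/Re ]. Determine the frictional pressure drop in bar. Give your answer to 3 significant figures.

Reynolds number Re = ρVD/μ = 1110 · 0.159 · 0.151 / 0.00218 = 1.222e+04.
Re > 4000 → turbulent. Relative roughness ε/D = 0.00369/0.151 = 0.0244. Haaland: 1/√f = -1.8 log₁₀[(0.0244/3.7)^1.11 + 6.9/1.222e+04] = -1.8 log₁₀[0.0038 + 0.000564] = 4.248, so f = 0.05542.
Total minor-loss coefficient ΣK = 1·0.35 + 3·6.6 = 20.1.
ΔP = [f·L/D + ΣK]·(ρV²/2) = [0.05542·7.18/0.151 + 20.1]·(1110·0.159²/2) = [2.635 + 20.1]·14.03 = 319.7 Pa.
ΔP = 319.7 Pa = 0.00320 bar.

ΔP ≈ 0.00320 bar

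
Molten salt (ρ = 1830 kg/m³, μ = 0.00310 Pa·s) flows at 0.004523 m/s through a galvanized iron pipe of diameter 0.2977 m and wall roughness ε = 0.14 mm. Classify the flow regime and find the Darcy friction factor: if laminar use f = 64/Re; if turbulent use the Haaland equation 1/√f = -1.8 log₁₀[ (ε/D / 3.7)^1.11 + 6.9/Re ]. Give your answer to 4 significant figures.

Re = ρVD/μ = 1830·0.004523·0.2977/0.0031 = 794.9.
Re < 2300 → laminar, so f = 64/Re = 0.08052 (roughness is irrelevant in laminar flow).

f ≈ 0.08052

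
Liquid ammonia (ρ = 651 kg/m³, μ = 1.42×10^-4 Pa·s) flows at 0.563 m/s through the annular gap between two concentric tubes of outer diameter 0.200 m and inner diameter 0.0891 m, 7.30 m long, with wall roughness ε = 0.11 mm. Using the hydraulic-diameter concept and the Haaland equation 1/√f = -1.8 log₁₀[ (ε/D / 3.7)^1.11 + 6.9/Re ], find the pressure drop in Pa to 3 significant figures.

Hydraulic diameter D_h = 4A/P = D_o - D_i = 0.2 - 0.0891 = 0.1109 m.
Re = ρVD_h/μ = 651·0.563·0.1109/0.000142 = 2.862e+05.
ε/D_h = 0.00011/0.1109 = 0.000992; Haaland gives 1/√f = -1.8 log₁₀[0.000108+2.41e-05] = 6.979, so f = 0.02053.
ΔP = f(L/D_h)(ρV²/2) = 0.02053·7.3/0.1109·103.2 = 139.4 Pa.

ΔP ≈ 139 Pa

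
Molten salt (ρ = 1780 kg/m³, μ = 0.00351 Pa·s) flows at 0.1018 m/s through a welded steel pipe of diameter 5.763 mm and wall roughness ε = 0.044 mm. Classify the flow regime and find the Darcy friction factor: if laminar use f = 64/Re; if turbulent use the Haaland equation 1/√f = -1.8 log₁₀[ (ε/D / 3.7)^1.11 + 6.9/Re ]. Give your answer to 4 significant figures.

Re = ρVD/μ = 1780·0.1018·0.005763/0.00351 = 297.5.
Re < 2300 → laminar, so f = 64/Re = 0.2151 (roughness is irrelevant in laminar flow).

f ≈ 0.2151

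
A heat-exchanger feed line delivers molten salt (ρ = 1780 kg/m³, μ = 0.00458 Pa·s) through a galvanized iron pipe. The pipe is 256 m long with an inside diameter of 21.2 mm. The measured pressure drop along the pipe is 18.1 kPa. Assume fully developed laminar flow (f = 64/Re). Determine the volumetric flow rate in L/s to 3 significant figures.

For laminar flow, f = 64/Re with Re = ρVD/μ, so Darcy-Weisbach reduces to ΔP = 32μLV/D². Solving for V: V = ΔP·D²/(32μL) = 1.81e+04·(0.0212)²/(32·0.00458·256) = 0.2168 m/s.
Check: Re = ρVD/μ = 1780·0.2168·0.0212/0.00458 = 1786 < 2300, so the laminar assumption holds.
Q = V·A = 0.2168·(π/4·0.0212²) = 7.653e-05 m³/s = 0.0765 L/s.

Q ≈ 0.0765 L/s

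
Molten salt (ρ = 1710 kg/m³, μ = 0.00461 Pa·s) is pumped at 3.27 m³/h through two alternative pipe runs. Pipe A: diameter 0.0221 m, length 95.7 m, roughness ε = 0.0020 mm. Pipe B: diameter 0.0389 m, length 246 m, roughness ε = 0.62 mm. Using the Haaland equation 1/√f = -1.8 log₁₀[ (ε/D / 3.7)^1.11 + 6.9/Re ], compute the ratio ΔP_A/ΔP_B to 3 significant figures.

ΔP_A/ΔP_B ≈ 3.54

Pipe A: V = Q/A = 0.0009083/0.0003836 = 2.368 m/s; Re = 1.941e+04; ε/D = 9.05e-05; Haaland → f = 0.02608; ΔP_A = f(L/D)(ρV²/2) = 5.415e+05 Pa.
Pipe B: V = Q/A = 0.0009083/0.001188 = 0.7643 m/s; Re = 1.103e+04; ε/D = 0.0159; Haaland → f = 0.04844; ΔP_B = f(L/D)(ρV²/2) = 1.53e+05 Pa.
ΔP_A/ΔP_B = 5.415e+05/1.53e+05 = 3.54.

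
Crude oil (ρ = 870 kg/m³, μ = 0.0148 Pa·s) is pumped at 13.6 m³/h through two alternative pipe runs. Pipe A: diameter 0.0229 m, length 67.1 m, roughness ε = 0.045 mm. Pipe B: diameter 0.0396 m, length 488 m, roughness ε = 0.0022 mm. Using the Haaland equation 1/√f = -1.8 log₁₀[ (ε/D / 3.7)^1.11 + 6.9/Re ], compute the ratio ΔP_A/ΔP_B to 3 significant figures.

Pipe A: V = Q/A = 0.003778/0.0004119 = 9.172 m/s; Re = 1.235e+04; ε/D = 0.00197; Haaland → f = 0.03207; ΔP_A = f(L/D)(ρV²/2) = 3.439e+06 Pa.
Pipe B: V = Q/A = 0.003778/0.001232 = 3.067 m/s; Re = 7140; ε/D = 5.56e-05; Haaland → f = 0.034; ΔP_B = f(L/D)(ρV²/2) = 1.715e+06 Pa.
ΔP_A/ΔP_B = 3.439e+06/1.715e+06 = 2.01.

ΔP_A/ΔP_B ≈ 2.01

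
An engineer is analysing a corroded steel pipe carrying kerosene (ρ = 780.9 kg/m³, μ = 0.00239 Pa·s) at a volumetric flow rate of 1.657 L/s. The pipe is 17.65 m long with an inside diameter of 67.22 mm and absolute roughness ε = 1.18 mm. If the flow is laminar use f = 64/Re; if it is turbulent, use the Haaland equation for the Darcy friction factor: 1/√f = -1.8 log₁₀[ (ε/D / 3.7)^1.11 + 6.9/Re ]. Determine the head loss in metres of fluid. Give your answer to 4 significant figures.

h_f ≈ 0.1463 m

Q = 1.657 L/s = 1.657/1000 = 0.001657 m³/s.
Cross-sectional area A = πD²/4 = π(0.06722)²/4 = 0.003549 m²; mean velocity V = Q/A = 0.001657/0.003549 = 0.4669 m/s.
Reynolds number Re = ρVD/μ = 780.9 · 0.4669 · 0.06722 / 0.00239 = 1.025e+04.
Re > 4000 → turbulent. Relative roughness ε/D = 0.00118/0.06722 = 0.0176. Haaland: 1/√f = -1.8 log₁₀[(0.0176/3.7)^1.11 + 6.9/1.025e+04] = -1.8 log₁₀[0.00263 + 0.000673] = 4.465, so f = 0.05016.
Darcy-Weisbach: ΔP = f(L/D)(ρV²/2) = 0.05016·(17.65/0.06722)·(780.9·0.4669²/2) = 0.05016·262.6·85.12 = 1121 Pa.
Head loss h_f = ΔP/(ρg) = 1121/(780.9·9.81) = 0.1463 m.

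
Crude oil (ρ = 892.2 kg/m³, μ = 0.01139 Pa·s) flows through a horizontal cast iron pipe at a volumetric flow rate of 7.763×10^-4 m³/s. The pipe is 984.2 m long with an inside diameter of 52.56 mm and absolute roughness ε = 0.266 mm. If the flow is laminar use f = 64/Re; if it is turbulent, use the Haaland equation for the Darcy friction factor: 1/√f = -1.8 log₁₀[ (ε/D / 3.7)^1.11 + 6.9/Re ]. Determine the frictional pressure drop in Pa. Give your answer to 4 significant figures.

Cross-sectional area A = πD²/4 = π(0.05256)²/4 = 0.00217 m²; mean velocity V = Q/A = 0.0007763/0.00217 = 0.3578 m/s.
Reynolds number Re = ρVD/μ = 892.2 · 0.3578 · 0.05256 / 0.0114 = 1473.
Re < 2300 → laminar flow, so f = 64/Re = 64/1473 = 0.04345 (the turbulent correlation is not needed).
Darcy-Weisbach: ΔP = f(L/D)(ρV²/2) = 0.04345·(984.2/0.05256)·(892.2·0.3578²/2) = 0.04345·1.873e+04·57.11 = 4.646e+04 Pa.

ΔP ≈ 46460 Pa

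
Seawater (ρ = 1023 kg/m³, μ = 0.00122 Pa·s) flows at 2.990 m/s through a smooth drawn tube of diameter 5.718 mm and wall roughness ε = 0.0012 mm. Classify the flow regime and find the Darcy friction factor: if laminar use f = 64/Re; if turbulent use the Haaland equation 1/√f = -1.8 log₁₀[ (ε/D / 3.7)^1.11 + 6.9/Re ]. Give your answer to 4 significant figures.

f ≈ 0.02833

Re = ρVD/μ = 1023·2.99·0.005718/0.00122 = 1.434e+04.
Re > 4000 → turbulent. ε/D = 1.2e-06/0.005718 = 0.00021; Haaland: 1/√f = -1.8 log₁₀[1.93e-05 + 0.000481] = 5.941, so f = 0.02833.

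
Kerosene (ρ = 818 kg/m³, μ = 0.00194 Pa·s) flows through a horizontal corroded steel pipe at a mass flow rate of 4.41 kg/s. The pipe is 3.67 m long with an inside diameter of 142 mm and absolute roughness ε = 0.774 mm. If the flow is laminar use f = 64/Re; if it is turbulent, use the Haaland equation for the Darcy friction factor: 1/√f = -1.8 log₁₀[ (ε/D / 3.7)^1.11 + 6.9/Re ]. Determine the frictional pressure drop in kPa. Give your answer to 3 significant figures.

A = πD²/4 = π(0.142)²/4 = 0.01584 m²; mean velocity V = ṁ/(ρA) = 4.41/(818 · 0.01584) = 0.3404 m/s.
Reynolds number Re = ρVD/μ = 818 · 0.3404 · 0.142 / 0.00194 = 2.038e+04.
Re > 4000 → turbulent. Relative roughness ε/D = 0.000774/0.142 = 0.00545. Haaland: 1/√f = -1.8 log₁₀[(0.00545/3.7)^1.11 + 6.9/2.038e+04] = -1.8 log₁₀[0.000719 + 0.000339] = 5.356, so f = 0.03486.
Darcy-Weisbach: ΔP = f(L/D)(ρV²/2) = 0.03486·(3.67/0.142)·(818·0.3404²/2) = 0.03486·25.85·47.4 = 42.7 Pa.
ΔP = 42.7 Pa = 0.0427 kPa.

ΔP ≈ 0.0427 kPa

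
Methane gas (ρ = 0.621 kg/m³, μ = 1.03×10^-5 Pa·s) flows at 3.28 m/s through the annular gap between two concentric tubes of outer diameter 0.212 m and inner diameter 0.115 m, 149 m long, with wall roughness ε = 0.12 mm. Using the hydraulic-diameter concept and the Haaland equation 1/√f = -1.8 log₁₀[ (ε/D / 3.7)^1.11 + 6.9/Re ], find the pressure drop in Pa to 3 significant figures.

Hydraulic diameter D_h = 4A/P = D_o - D_i = 0.212 - 0.115 = 0.097 m.
Re = ρVD_h/μ = 0.621·3.28·0.097/1.03e-05 = 1.918e+04.
ε/D_h = 0.00012/0.097 = 0.00124; Haaland gives 1/√f = -1.8 log₁₀[0.000139+0.00036] = 5.944, so f = 0.0283.
ΔP = f(L/D_h)(ρV²/2) = 0.0283·149/0.097·3.34 = 145.2 Pa.

ΔP ≈ 145 Pa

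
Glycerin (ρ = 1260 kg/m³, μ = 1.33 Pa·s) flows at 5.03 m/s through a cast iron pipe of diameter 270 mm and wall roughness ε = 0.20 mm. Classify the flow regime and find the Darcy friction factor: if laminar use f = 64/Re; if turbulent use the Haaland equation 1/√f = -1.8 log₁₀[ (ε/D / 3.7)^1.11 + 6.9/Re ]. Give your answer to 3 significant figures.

Re = ρVD/μ = 1260·5.03·0.27/1.33 = 1287.
Re < 2300 → laminar, so f = 64/Re = 0.04974 (roughness is irrelevant in laminar flow).

f ≈ 0.0497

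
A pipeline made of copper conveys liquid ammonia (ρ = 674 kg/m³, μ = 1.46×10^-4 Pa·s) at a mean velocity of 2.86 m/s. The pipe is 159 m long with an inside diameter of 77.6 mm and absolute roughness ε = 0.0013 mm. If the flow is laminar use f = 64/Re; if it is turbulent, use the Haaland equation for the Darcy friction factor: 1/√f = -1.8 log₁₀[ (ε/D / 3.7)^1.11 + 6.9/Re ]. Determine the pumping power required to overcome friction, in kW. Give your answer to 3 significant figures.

P ≈ 0.906 kW

Reynolds number Re = ρVD/μ = 674 · 2.86 · 0.0776 / 0.000146 = 1.025e+06.
Re > 4000 → turbulent. Relative roughness ε/D = 1.3e-06/0.0776 = 1.68e-05. Haaland: 1/√f = -1.8 log₁₀[(1.68e-05/3.7)^1.11 + 6.9/1.025e+06] = -1.8 log₁₀[1.17e-06 + 6.73e-06] = 9.184, so f = 0.01186.
Darcy-Weisbach: ΔP = f(L/D)(ρV²/2) = 0.01186·(159/0.0776)·(674·2.86²/2) = 0.01186·2049·2757 = 6.696e+04 Pa.
Q = V·A = 2.86·0.004729 = 0.01353 m³/s.
Pumping power P = QΔP = 0.01353·6.696e+04 = 905.8 W = 0.906 kW.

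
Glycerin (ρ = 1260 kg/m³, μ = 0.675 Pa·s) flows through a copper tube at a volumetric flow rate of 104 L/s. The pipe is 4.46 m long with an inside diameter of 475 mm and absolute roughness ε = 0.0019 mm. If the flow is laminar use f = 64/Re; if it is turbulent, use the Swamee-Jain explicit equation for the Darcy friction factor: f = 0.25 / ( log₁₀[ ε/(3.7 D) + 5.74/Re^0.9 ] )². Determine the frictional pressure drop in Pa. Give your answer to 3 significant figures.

Q = 104 L/s = 104/1000 = 0.104 m³/s.
Cross-sectional area A = πD²/4 = π(0.475)²/4 = 0.1772 m²; mean velocity V = Q/A = 0.104/0.1772 = 0.5869 m/s.
Reynolds number Re = ρVD/μ = 1260 · 0.5869 · 0.475 / 0.675 = 520.4.
Re < 2300 → laminar flow, so f = 64/Re = 64/520.4 = 0.123 (the turbulent correlation is not needed).
Darcy-Weisbach: ΔP = f(L/D)(ρV²/2) = 0.123·(4.46/0.475)·(1260·0.5869²/2) = 0.123·9.389·217 = 250.6 Pa.

ΔP ≈ 251 Pa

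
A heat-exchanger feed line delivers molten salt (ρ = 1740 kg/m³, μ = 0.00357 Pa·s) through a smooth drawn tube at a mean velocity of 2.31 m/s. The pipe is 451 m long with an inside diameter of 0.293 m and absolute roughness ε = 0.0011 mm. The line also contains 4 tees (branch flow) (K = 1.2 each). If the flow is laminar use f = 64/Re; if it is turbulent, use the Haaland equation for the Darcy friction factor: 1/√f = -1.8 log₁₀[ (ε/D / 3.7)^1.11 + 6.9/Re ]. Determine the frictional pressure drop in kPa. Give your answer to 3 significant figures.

ΔP ≈ 123 kPa

Reynolds number Re = ρVD/μ = 1740 · 2.31 · 0.293 / 0.00357 = 3.299e+05.
Re > 4000 → turbulent. Relative roughness ε/D = 1.1e-06/0.293 = 3.75e-06. Haaland: 1/√f = -1.8 log₁₀[(3.75e-06/3.7)^1.11 + 6.9/3.299e+05] = -1.8 log₁₀[2.22e-07 + 2.09e-05] = 8.415, so f = 0.01412.
Total minor-loss coefficient ΣK = 4·1.2 = 4.8.
ΔP = [f·L/D + ΣK]·(ρV²/2) = [0.01412·451/0.293 + 4.8]·(1740·2.31²/2) = [21.74 + 4.8]·4642 = 1.232e+05 Pa.
ΔP = 1.232e+05 Pa = 123 kPa.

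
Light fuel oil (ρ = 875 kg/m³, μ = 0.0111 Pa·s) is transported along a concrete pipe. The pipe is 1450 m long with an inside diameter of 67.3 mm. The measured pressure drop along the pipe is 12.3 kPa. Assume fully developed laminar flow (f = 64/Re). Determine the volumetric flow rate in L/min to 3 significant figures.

Q ≈ 23.1 L/min

For laminar flow, f = 64/Re with Re = ρVD/μ, so Darcy-Weisbach reduces to ΔP = 32μLV/D². Solving for V: V = ΔP·D²/(32μL) = 1.23e+04·(0.0673)²/(32·0.0111·1450) = 0.1082 m/s.
Check: Re = ρVD/μ = 875·0.1082·0.0673/0.0111 = 573.8 < 2300, so the laminar assumption holds.
Q = V·A = 0.1082·(π/4·0.0673²) = 0.0003848 m³/s = 23.1 L/min.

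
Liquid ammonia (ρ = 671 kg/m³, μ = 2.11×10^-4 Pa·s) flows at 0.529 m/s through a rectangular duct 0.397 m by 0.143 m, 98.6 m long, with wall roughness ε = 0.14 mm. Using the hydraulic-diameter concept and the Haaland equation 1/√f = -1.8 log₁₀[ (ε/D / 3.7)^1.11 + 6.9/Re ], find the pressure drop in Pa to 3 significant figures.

ΔP ≈ 829 Pa

Hydraulic diameter D_h = 4A/P = 4·(0.397·0.143)/(2·(0.397+0.143)) = 0.2271/1.08 = 0.2103 m.
Re = ρVD_h/μ = 671·0.529·0.2103/0.000211 = 3.537e+05.
ε/D_h = 0.00014/0.2103 = 0.000666; Haaland gives 1/√f = -1.8 log₁₀[6.97e-05+1.95e-05] = 7.289, so f = 0.01882.
ΔP = f(L/D_h)(ρV²/2) = 0.01882·98.6/0.2103·93.89 = 828.6 Pa.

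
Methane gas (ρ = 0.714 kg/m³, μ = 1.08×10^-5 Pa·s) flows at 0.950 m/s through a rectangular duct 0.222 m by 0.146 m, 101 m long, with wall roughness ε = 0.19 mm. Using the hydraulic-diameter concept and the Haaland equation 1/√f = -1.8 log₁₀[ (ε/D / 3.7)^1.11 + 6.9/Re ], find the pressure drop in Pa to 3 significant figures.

Hydraulic diameter D_h = 4A/P = 4·(0.222·0.146)/(2·(0.222+0.146)) = 0.1296/0.736 = 0.1762 m.
Re = ρVD_h/μ = 0.714·0.95·0.1762/1.08e-05 = 1.106e+04.
ε/D_h = 0.00019/0.1762 = 0.00108; Haaland gives 1/√f = -1.8 log₁₀[0.000119+0.000624] = 5.632, so f = 0.03152.
ΔP = f(L/D_h)(ρV²/2) = 0.03152·101/0.1762·0.3222 = 5.823 Pa.

ΔP ≈ 5.82 Pa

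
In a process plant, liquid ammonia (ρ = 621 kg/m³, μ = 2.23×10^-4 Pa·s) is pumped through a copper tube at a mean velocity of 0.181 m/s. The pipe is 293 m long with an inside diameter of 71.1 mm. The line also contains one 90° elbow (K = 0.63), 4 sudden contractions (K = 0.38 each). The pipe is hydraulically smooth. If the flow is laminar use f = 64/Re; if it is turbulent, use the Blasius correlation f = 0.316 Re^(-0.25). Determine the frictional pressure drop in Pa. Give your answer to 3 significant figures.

ΔP ≈ 985 Pa

Reynolds number Re = ρVD/μ = 621 · 0.181 · 0.0711 / 0.000223 = 3.584e+04.
Re > 4000 → turbulent. Smooth-pipe (Blasius): f = 0.316 Re^(-0.25) = 0.316/(3.584e+04)^0.25 = 0.02297.
Total minor-loss coefficient ΣK = 1·0.63 + 4·0.38 = 2.15.
ΔP = [f·L/D + ΣK]·(ρV²/2) = [0.02297·293/0.0711 + 2.15]·(621·0.181²/2) = [94.65 + 2.15]·10.17 = 984.6 Pa.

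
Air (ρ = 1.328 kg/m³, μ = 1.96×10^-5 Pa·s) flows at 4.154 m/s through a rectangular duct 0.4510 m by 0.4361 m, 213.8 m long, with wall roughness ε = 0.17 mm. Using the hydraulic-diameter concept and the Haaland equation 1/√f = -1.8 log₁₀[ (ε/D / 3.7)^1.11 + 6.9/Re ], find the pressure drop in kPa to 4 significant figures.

Hydraulic diameter D_h = 4A/P = 4·(0.451·0.4361)/(2·(0.451+0.4361)) = 0.7867/1.774 = 0.4434 m.
Re = ρVD_h/μ = 1.328·4.154·0.4434/1.96e-05 = 1.248e+05.
ε/D_h = 0.00017/0.4434 = 0.000383; Haaland gives 1/√f = -1.8 log₁₀[3.78e-05+5.53e-05] = 7.256, so f = 0.01899.
ΔP = f(L/D_h)(ρV²/2) = 0.01899·213.8/0.4434·11.46 = 104.9 Pa.
ΔP = 0.1049 kPa.

ΔP ≈ 0.1049 kPa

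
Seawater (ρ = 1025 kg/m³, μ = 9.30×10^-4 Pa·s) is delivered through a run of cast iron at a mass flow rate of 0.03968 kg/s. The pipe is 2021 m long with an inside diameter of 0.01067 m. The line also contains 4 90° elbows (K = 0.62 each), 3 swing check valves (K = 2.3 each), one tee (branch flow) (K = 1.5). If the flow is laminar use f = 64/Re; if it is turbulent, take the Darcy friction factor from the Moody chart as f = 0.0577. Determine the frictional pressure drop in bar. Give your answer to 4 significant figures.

A = πD²/4 = π(0.01067)²/4 = 8.942e-05 m²; mean velocity V = ṁ/(ρA) = 0.03968/(1025 · 8.942e-05) = 0.4329 m/s.
Reynolds number Re = ρVD/μ = 1025 · 0.4329 · 0.01067 / 0.00093 = 5091.
Re > 4000 → turbulent; use the Moody-chart value f = 0.0577.
Total minor-loss coefficient ΣK = 4·0.62 + 3·2.3 + 1·1.5 = 10.9.
ΔP = [f·L/D + ΣK]·(ρV²/2) = [0.0577·2021/0.01067 + 10.9]·(1025·0.4329²/2) = [1.093e+04 + 10.9]·96.06 = 1.051e+06 Pa.
ΔP = 1.051e+06 Pa = 10.51 bar.

ΔP ≈ 10.51 bar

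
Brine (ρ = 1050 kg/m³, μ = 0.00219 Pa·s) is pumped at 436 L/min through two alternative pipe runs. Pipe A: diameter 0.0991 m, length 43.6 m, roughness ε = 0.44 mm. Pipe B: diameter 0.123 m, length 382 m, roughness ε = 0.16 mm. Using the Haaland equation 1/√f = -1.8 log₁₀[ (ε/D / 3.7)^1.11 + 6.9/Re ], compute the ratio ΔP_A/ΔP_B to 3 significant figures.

ΔP_A/ΔP_B ≈ 0.411

Pipe A: V = Q/A = 0.007267/0.007713 = 0.9421 m/s; Re = 4.476e+04; ε/D = 0.00444; Haaland → f = 0.03133; ΔP_A = f(L/D)(ρV²/2) = 6423 Pa.
Pipe B: V = Q/A = 0.007267/0.01188 = 0.6116 m/s; Re = 3.606e+04; ε/D = 0.0013; Haaland → f = 0.02561; ΔP_B = f(L/D)(ρV²/2) = 1.562e+04 Pa.
ΔP_A/ΔP_B = 6423/1.562e+04 = 0.411.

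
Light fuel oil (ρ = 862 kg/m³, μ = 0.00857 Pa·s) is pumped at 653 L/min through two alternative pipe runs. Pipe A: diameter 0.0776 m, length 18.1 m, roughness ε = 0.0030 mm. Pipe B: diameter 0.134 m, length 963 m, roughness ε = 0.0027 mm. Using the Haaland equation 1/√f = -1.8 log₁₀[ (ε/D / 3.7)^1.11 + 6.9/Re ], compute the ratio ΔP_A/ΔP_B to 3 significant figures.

ΔP_A/ΔP_B ≈ 0.250

Pipe A: V = Q/A = 0.01088/0.004729 = 2.301 m/s; Re = 1.796e+04; ε/D = 3.87e-05; Haaland → f = 0.02651; ΔP_A = f(L/D)(ρV²/2) = 1.411e+04 Pa.
Pipe B: V = Q/A = 0.01088/0.0141 = 0.7717 m/s; Re = 1.04e+04; ε/D = 2.01e-05; Haaland → f = 0.03057; ΔP_B = f(L/D)(ρV²/2) = 5.64e+04 Pa.
ΔP_A/ΔP_B = 1.411e+04/5.64e+04 = 0.250.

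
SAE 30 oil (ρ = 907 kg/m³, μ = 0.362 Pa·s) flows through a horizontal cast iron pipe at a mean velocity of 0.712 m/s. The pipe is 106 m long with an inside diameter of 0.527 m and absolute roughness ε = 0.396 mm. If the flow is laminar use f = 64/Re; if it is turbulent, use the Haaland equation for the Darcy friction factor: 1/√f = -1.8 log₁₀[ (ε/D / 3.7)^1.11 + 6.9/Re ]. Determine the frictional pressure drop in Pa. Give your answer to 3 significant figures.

Reynolds number Re = ρVD/μ = 907 · 0.712 · 0.527 / 0.362 = 940.1.
Re < 2300 → laminar flow, so f = 64/Re = 64/940.1 = 0.06808 (the turbulent correlation is not needed).
Darcy-Weisbach: ΔP = f(L/D)(ρV²/2) = 0.06808·(106/0.527)·(907·0.712²/2) = 0.06808·201.1·229.9 = 3148 Pa.

ΔP ≈ 3150 Pa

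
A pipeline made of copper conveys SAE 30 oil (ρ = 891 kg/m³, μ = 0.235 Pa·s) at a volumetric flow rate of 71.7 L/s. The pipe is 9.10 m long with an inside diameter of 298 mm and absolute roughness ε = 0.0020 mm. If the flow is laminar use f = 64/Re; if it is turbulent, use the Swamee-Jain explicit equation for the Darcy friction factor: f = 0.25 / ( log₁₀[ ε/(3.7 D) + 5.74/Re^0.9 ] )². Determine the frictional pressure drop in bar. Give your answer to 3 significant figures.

ΔP ≈ 0.00792 bar

Q = 71.7 L/s = 71.7/1000 = 0.0717 m³/s.
Cross-sectional area A = πD²/4 = π(0.298)²/4 = 0.06975 m²; mean velocity V = Q/A = 0.0717/0.06975 = 1.028 m/s.
Reynolds number Re = ρVD/μ = 891 · 1.028 · 0.298 / 0.235 = 1162.
Re < 2300 → laminar flow, so f = 64/Re = 64/1162 = 0.0551 (the turbulent correlation is not needed).
Darcy-Weisbach: ΔP = f(L/D)(ρV²/2) = 0.0551·(9.1/0.298)·(891·1.028²/2) = 0.0551·30.54·470.8 = 792.2 Pa.
ΔP = 792.2 Pa = 0.00792 bar.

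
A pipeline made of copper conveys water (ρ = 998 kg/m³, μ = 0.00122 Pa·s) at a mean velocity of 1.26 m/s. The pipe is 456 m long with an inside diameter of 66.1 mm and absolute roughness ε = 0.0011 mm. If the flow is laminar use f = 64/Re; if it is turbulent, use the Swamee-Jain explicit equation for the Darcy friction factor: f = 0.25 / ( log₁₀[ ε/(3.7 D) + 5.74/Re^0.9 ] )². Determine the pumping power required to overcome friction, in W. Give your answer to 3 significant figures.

Reynolds number Re = ρVD/μ = 998 · 1.26 · 0.0661 / 0.00122 = 6.813e+04.
Re > 4000 → turbulent. Relative roughness ε/D = 1.1e-06/0.0661 = 1.66e-05. Swamee-Jain: f = 0.25/(log₁₀[1.66e-05/3.7 + 5.74/6.813e+04^0.9])² = 0.25/(log₁₀[4.5e-06 + 0.000256])² = 0.25/(-3.584)² = 0.01947.
Darcy-Weisbach: ΔP = f(L/D)(ρV²/2) = 0.01947·(456/0.0661)·(998·1.26²/2) = 0.01947·6899·792.2 = 1.064e+05 Pa.
Q = V·A = 1.26·0.003432 = 0.004324 m³/s.
Pumping power P = QΔP = 0.004324·1.064e+05 = 460.0 W = 460 W.

P ≈ 460 W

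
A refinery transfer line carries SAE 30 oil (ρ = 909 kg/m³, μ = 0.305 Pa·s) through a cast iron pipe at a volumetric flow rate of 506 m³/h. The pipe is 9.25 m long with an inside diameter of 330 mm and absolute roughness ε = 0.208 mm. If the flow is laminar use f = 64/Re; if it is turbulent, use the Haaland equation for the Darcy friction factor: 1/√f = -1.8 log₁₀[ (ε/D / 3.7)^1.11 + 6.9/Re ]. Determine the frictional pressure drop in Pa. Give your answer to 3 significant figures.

ΔP ≈ 1360 Pa

Q = 506 m³/h = 506/3600 = 0.1406 m³/s.
Cross-sectional area A = πD²/4 = π(0.33)²/4 = 0.08553 m²; mean velocity V = Q/A = 0.1406/0.08553 = 1.643 m/s.
Reynolds number Re = ρVD/μ = 909 · 1.643 · 0.33 / 0.305 = 1616.
Re < 2300 → laminar flow, so f = 64/Re = 64/1616 = 0.0396 (the turbulent correlation is not needed).
Darcy-Weisbach: ΔP = f(L/D)(ρV²/2) = 0.0396·(9.25/0.33)·(909·1.643²/2) = 0.0396·28.03·1227 = 1362 Pa.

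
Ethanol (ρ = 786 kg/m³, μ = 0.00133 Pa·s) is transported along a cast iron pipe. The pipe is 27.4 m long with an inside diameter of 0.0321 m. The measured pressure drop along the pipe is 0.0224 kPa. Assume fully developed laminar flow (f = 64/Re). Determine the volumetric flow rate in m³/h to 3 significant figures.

Q ≈ 0.0577 m³/h

For laminar flow, f = 64/Re with Re = ρVD/μ, so Darcy-Weisbach reduces to ΔP = 32μLV/D². Solving for V: V = ΔP·D²/(32μL) = 22.4·(0.0321)²/(32·0.00133·27.4) = 0.01979 m/s.
Check: Re = ρVD/μ = 786·0.01979·0.0321/0.00133 = 375.5 < 2300, so the laminar assumption holds.
Q = V·A = 0.01979·(π/4·0.0321²) = 1.602e-05 m³/s = 0.0577 m³/h.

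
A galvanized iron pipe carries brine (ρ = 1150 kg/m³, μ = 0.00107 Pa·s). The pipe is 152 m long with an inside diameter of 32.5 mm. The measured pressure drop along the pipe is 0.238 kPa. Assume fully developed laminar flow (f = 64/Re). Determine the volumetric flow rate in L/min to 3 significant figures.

For laminar flow, f = 64/Re with Re = ρVD/μ, so Darcy-Weisbach reduces to ΔP = 32μLV/D². Solving for V: V = ΔP·D²/(32μL) = 238·(0.0325)²/(32·0.00107·152) = 0.0483 m/s.
Check: Re = ρVD/μ = 1150·0.0483·0.0325/0.00107 = 1687 < 2300, so the laminar assumption holds.
Q = V·A = 0.0483·(π/4·0.0325²) = 4.007e-05 m³/s = 2.40 L/min.

Q ≈ 2.40 L/min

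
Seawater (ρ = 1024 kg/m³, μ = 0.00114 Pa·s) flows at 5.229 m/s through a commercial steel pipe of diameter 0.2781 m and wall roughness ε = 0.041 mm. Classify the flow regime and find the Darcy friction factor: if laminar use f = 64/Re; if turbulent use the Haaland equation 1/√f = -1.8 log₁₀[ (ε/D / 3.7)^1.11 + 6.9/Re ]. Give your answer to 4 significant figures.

f ≈ 0.01376

Re = ρVD/μ = 1024·5.229·0.2781/0.00114 = 1.306e+06.
Re > 4000 → turbulent. ε/D = 4.1e-05/0.2781 = 0.000147; Haaland: 1/√f = -1.8 log₁₀[1.31e-05 + 5.28e-06] = 8.525, so f = 0.01376.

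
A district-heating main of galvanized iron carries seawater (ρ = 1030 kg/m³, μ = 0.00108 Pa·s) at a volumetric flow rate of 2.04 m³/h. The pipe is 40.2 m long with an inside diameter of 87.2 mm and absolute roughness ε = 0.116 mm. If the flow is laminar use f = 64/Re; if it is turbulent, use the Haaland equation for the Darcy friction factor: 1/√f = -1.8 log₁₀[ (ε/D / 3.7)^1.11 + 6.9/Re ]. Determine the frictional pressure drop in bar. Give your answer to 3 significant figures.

Q = 2.04 m³/h = 2.04/3600 = 0.0005667 m³/s.
Cross-sectional area A = πD²/4 = π(0.0872)²/4 = 0.005972 m²; mean velocity V = Q/A = 0.0005667/0.005972 = 0.09489 m/s.
Reynolds number Re = ρVD/μ = 1030 · 0.09489 · 0.0872 / 0.00108 = 7891.
Re > 4000 → turbulent. Relative roughness ε/D = 0.000116/0.0872 = 0.00133. Haaland: 1/√f = -1.8 log₁₀[(0.00133/3.7)^1.11 + 6.9/7891] = -1.8 log₁₀[0.00015 + 0.000874] = 5.381, so f = 0.03454.
Darcy-Weisbach: ΔP = f(L/D)(ρV²/2) = 0.03454·(40.2/0.0872)·(1030·0.09489²/2) = 0.03454·461·4.637 = 73.83 Pa.
ΔP = 73.83 Pa = 7.38×10^-4 bar.

ΔP ≈ 7.38×10^-4 bar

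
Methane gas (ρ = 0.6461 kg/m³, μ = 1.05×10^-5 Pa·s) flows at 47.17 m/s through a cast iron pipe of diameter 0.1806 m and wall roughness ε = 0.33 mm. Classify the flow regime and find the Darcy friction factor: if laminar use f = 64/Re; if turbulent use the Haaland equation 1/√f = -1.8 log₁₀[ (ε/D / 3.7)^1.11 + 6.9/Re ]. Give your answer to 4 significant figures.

f ≈ 0.02324

Re = ρVD/μ = 0.6461·47.17·0.1806/1.05e-05 = 5.242e+05.
Re > 4000 → turbulent. ε/D = 0.00033/0.1806 = 0.00183; Haaland: 1/√f = -1.8 log₁₀[0.000214 + 1.32e-05] = 6.559, so f = 0.02324.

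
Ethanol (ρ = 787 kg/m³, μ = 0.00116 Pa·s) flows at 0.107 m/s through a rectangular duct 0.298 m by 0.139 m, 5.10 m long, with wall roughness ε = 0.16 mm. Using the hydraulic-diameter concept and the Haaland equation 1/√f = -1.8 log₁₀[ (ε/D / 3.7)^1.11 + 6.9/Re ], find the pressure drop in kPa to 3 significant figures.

ΔP ≈ 0.00359 kPa

Hydraulic diameter D_h = 4A/P = 4·(0.298·0.139)/(2·(0.298+0.139)) = 0.1657/0.874 = 0.1896 m.
Re = ρVD_h/μ = 787·0.107·0.1896/0.00116 = 1.376e+04.
ε/D_h = 0.00016/0.1896 = 0.000844; Haaland gives 1/√f = -1.8 log₁₀[9.07e-05+0.000501] = 5.81, so f = 0.02963.
ΔP = f(L/D_h)(ρV²/2) = 0.02963·5.1/0.1896·4.505 = 3.591 Pa.
ΔP = 0.00359 kPa.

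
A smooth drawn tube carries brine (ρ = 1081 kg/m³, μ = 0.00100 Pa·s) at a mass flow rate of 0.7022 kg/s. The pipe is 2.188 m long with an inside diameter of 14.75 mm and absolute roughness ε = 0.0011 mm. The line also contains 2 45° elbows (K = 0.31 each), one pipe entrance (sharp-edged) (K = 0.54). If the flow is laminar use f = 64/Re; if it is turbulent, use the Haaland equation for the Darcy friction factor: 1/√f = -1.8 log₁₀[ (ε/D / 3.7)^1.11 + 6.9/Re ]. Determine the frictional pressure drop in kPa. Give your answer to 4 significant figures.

A = πD²/4 = π(0.01475)²/4 = 0.0001709 m²; mean velocity V = ṁ/(ρA) = 0.7022/(1081 · 0.0001709) = 3.802 m/s.
Reynolds number Re = ρVD/μ = 1081 · 3.802 · 0.01475 / 0.001 = 6.061e+04.
Re > 4000 → turbulent. Relative roughness ε/D = 1.1e-06/0.01475 = 7.46e-05. Haaland: 1/√f = -1.8 log₁₀[(7.46e-05/3.7)^1.11 + 6.9/6.061e+04] = -1.8 log₁₀[6.14e-06 + 0.000114] = 7.058, so f = 0.02008.
Total minor-loss coefficient ΣK = 2·0.31 + 1·0.54 = 1.16.
ΔP = [f·L/D + ΣK]·(ρV²/2) = [0.02008·2.188/0.01475 + 1.16]·(1081·3.802²/2) = [2.978 + 1.16]·7811 = 3.232e+04 Pa.
ΔP = 3.232e+04 Pa = 32.32 kPa.

ΔP ≈ 32.32 kPa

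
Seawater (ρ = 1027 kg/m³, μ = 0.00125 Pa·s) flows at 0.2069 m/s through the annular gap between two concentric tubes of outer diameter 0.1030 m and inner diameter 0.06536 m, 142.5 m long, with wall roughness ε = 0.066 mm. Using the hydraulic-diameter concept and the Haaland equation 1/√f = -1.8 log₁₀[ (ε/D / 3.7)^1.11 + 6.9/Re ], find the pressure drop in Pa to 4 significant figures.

ΔP ≈ 3071 Pa

Hydraulic diameter D_h = 4A/P = D_o - D_i = 0.103 - 0.06536 = 0.03764 m.
Re = ρVD_h/μ = 1027·0.2069·0.03764/0.00125 = 6398.
ε/D_h = 6.6e-05/0.03764 = 0.00175; Haaland gives 1/√f = -1.8 log₁₀[0.000204+0.00108] = 5.205, so f = 0.0369.
ΔP = f(L/D_h)(ρV²/2) = 0.0369·142.5/0.03764·21.98 = 3071 Pa.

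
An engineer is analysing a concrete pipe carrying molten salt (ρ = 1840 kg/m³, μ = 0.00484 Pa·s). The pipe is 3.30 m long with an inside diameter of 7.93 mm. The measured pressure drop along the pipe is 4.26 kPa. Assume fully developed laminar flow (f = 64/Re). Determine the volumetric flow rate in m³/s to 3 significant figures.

Q ≈ 2.59×10^-5 m³/s

For laminar flow, f = 64/Re with Re = ρVD/μ, so Darcy-Weisbach reduces to ΔP = 32μLV/D². Solving for V: V = ΔP·D²/(32μL) = 4260·(0.00793)²/(32·0.00484·3.3) = 0.5241 m/s.
Check: Re = ρVD/μ = 1840·0.5241·0.00793/0.00484 = 1580 < 2300, so the laminar assumption holds.
Q = V·A = 0.5241·(π/4·0.00793²) = 2.589e-05 m³/s = 2.59×10^-5 m³/s.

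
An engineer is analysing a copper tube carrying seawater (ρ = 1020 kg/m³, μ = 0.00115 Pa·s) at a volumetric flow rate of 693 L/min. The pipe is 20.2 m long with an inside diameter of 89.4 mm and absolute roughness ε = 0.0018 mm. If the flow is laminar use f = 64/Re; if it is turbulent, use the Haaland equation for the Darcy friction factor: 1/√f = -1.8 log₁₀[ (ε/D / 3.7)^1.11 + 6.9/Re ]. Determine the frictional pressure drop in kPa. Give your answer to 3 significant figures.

ΔP ≈ 6.48 kPa

Q = 693 L/min = 693/60000 = 0.01155 m³/s.
Cross-sectional area A = πD²/4 = π(0.0894)²/4 = 0.006277 m²; mean velocity V = Q/A = 0.01155/0.006277 = 1.84 m/s.
Reynolds number Re = ρVD/μ = 1020 · 1.84 · 0.0894 / 0.00115 = 1.459e+05.
Re > 4000 → turbulent. Relative roughness ε/D = 1.8e-06/0.0894 = 2.01e-05. Haaland: 1/√f = -1.8 log₁₀[(2.01e-05/3.7)^1.11 + 6.9/1.459e+05] = -1.8 log₁₀[1.43e-06 + 4.73e-05] = 7.762, so f = 0.0166.
Darcy-Weisbach: ΔP = f(L/D)(ρV²/2) = 0.0166·(20.2/0.0894)·(1020·1.84²/2) = 0.0166·226·1727 = 6475 Pa.
ΔP = 6475 Pa = 6.48 kPa.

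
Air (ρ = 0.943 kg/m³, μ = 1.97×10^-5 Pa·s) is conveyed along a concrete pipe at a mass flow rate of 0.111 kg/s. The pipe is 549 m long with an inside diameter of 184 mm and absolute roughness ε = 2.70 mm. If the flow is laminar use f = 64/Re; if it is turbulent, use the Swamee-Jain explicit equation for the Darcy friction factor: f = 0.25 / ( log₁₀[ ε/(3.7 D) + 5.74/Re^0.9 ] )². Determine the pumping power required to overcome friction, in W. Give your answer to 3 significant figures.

A = πD²/4 = π(0.184)²/4 = 0.02659 m²; mean velocity V = ṁ/(ρA) = 0.111/(0.943 · 0.02659) = 4.427 m/s.
Reynolds number Re = ρVD/μ = 0.943 · 4.427 · 0.184 / 1.97e-05 = 3.899e+04.
Re > 4000 → turbulent. Relative roughness ε/D = 0.0027/0.184 = 0.0147. Swamee-Jain: f = 0.25/(log₁₀[0.0147/3.7 + 5.74/3.899e+04^0.9])² = 0.25/(log₁₀[0.00397 + 0.000424])² = 0.25/(-2.358)² = 0.04498.
Darcy-Weisbach: ΔP = f(L/D)(ρV²/2) = 0.04498·(549/0.184)·(0.943·4.427²/2) = 0.04498·2984·9.24 = 1240 Pa.
Q = ṁ/ρ = 0.111/0.943 = 0.1177 m³/s.
Pumping power P = QΔP = 0.1177·1240 = 146.0 W = 146 W.

P ≈ 146 W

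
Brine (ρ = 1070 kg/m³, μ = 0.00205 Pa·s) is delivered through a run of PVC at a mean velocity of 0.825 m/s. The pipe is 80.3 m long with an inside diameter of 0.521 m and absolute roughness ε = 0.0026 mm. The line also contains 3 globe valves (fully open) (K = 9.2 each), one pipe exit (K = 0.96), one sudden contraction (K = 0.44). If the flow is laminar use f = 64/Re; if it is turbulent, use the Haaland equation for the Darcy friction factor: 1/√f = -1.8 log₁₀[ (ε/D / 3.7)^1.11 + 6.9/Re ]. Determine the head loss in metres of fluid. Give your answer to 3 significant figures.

h_f ≈ 1.09 m

Reynolds number Re = ρVD/μ = 1070 · 0.825 · 0.521 / 0.00205 = 2.243e+05.
Re > 4000 → turbulent. Relative roughness ε/D = 2.6e-06/0.521 = 4.99e-06. Haaland: 1/√f = -1.8 log₁₀[(4.99e-06/3.7)^1.11 + 6.9/2.243e+05] = -1.8 log₁₀[3.05e-07 + 3.08e-05] = 8.114, so f = 0.01519.
Total minor-loss coefficient ΣK = 3·9.2 + 1·0.96 + 1·0.44 = 29.
ΔP = [f·L/D + ΣK]·(ρV²/2) = [0.01519·80.3/0.521 + 29]·(1070·0.825²/2) = [2.341 + 29]·364.1 = 1.141e+04 Pa.
Head loss h_f = ΔP/(ρg) = 1.141e+04/(1070·9.81) = 1.09 m.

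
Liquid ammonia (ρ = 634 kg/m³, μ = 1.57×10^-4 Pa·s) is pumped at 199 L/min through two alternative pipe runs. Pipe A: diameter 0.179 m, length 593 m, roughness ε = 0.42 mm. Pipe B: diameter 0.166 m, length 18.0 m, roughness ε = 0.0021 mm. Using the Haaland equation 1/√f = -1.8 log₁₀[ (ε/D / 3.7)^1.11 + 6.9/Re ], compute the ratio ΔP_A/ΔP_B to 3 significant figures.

ΔP_A/ΔP_B ≈ 33.0

Pipe A: V = Q/A = 0.003317/0.02516 = 0.1318 m/s; Re = 9.527e+04; ε/D = 0.00235; Haaland → f = 0.02593; ΔP_A = f(L/D)(ρV²/2) = 472.9 Pa.
Pipe B: V = Q/A = 0.003317/0.02164 = 0.1532 m/s; Re = 1.027e+05; ε/D = 1.27e-05; Haaland → f = 0.01777; ΔP_B = f(L/D)(ρV²/2) = 14.35 Pa.
ΔP_A/ΔP_B = 472.9/14.35 = 33.0.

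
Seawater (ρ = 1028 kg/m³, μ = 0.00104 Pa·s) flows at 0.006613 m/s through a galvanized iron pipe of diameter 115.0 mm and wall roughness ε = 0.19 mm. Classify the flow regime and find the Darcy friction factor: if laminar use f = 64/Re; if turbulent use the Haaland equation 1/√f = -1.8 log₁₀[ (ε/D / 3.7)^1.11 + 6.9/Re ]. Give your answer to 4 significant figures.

Re = ρVD/μ = 1028·0.006613·0.115/0.00104 = 751.7.
Re < 2300 → laminar, so f = 64/Re = 0.08514 (roughness is irrelevant in laminar flow).

f ≈ 0.08514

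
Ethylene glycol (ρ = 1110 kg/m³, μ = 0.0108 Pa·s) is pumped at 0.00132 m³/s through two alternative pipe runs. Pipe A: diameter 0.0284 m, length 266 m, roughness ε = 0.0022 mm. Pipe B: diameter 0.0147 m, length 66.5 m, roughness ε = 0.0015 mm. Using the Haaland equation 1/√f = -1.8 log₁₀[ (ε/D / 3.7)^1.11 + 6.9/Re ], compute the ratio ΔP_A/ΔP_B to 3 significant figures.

Pipe A: V = Q/A = 0.00132/0.0006335 = 2.084 m/s; Re = 6082; ε/D = 7.75e-05; Haaland → f = 0.03564; ΔP_A = f(L/D)(ρV²/2) = 8.044e+05 Pa.
Pipe B: V = Q/A = 0.00132/0.0001697 = 7.778 m/s; Re = 1.175e+04; ε/D = 0.000102; Haaland → f = 0.02968; ΔP_B = f(L/D)(ρV²/2) = 4.507e+06 Pa.
ΔP_A/ΔP_B = 8.044e+05/4.507e+06 = 0.178.

ΔP_A/ΔP_B ≈ 0.178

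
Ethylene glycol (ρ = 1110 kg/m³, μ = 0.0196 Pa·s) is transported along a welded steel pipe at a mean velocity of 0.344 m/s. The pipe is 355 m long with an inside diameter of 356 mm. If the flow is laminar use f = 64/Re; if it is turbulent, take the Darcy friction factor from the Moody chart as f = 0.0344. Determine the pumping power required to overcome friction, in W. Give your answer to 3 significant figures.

Reynolds number Re = ρVD/μ = 1110 · 0.344 · 0.356 / 0.0196 = 6935.
Re > 4000 → turbulent; use the Moody-chart value f = 0.0344.
Darcy-Weisbach: ΔP = f(L/D)(ρV²/2) = 0.0344·(355/0.356)·(1110·0.344²/2) = 0.0344·997.2·65.68 = 2253 Pa.
Q = V·A = 0.344·0.09954 = 0.03424 m³/s.
Pumping power P = QΔP = 0.03424·2253 = 77.14 W = 77.1 W.

P ≈ 77.1 W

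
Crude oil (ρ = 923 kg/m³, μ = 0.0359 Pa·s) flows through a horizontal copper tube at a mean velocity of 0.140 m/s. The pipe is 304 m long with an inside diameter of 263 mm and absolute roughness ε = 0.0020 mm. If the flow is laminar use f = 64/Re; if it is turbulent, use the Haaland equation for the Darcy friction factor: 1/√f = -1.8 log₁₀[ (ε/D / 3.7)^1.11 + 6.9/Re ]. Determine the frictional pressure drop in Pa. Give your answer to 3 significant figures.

ΔP ≈ 707 Pa

Reynolds number Re = ρVD/μ = 923 · 0.14 · 0.263 / 0.0359 = 946.7.
Re < 2300 → laminar flow, so f = 64/Re = 64/946.7 = 0.06761 (the turbulent correlation is not needed).
Darcy-Weisbach: ΔP = f(L/D)(ρV²/2) = 0.06761·(304/0.263)·(923·0.14²/2) = 0.06761·1156·9.045 = 706.9 Pa.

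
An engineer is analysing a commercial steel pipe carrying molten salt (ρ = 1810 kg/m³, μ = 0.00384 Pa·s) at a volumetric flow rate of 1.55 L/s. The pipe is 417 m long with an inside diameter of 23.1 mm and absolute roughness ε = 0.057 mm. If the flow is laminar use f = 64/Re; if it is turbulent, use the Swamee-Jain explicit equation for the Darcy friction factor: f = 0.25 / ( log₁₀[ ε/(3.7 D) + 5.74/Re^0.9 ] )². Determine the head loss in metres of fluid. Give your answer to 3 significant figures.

h_f ≈ 357 m

Q = 1.55 L/s = 1.55/1000 = 0.00155 m³/s.
Cross-sectional area A = πD²/4 = π(0.0231)²/4 = 0.0004191 m²; mean velocity V = Q/A = 0.00155/0.0004191 = 3.698 m/s.
Reynolds number Re = ρVD/μ = 1810 · 3.698 · 0.0231 / 0.00384 = 4.027e+04.
Re > 4000 → turbulent. Relative roughness ε/D = 5.7e-05/0.0231 = 0.00247. Swamee-Jain: f = 0.25/(log₁₀[0.00247/3.7 + 5.74/4.027e+04^0.9])² = 0.25/(log₁₀[0.000667 + 0.000412])² = 0.25/(-2.967)² = 0.0284.
Darcy-Weisbach: ΔP = f(L/D)(ρV²/2) = 0.0284·(417/0.0231)·(1810·3.698²/2) = 0.0284·1.805e+04·1.238e+04 = 6.345e+06 Pa.
Head loss h_f = ΔP/(ρg) = 6.345e+06/(1810·9.81) = 357 m.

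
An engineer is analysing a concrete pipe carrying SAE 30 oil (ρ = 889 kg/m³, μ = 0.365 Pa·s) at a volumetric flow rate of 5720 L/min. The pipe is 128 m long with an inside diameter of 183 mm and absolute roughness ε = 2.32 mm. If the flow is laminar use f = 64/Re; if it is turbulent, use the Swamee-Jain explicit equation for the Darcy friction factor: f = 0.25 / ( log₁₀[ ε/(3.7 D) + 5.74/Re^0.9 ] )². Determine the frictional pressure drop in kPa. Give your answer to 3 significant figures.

ΔP ≈ 162 kPa

Q = 5720 L/min = 5720/60000 = 0.09533 m³/s.
Cross-sectional area A = πD²/4 = π(0.183)²/4 = 0.0263 m²; mean velocity V = Q/A = 0.09533/0.0263 = 3.625 m/s.
Reynolds number Re = ρVD/μ = 889 · 3.625 · 0.183 / 0.365 = 1616.
Re < 2300 → laminar flow, so f = 64/Re = 64/1616 = 0.03962 (the turbulent correlation is not needed).
Darcy-Weisbach: ΔP = f(L/D)(ρV²/2) = 0.03962·(128/0.183)·(889·3.625²/2) = 0.03962·699.5·5840 = 1.618e+05 Pa.
ΔP = 1.618e+05 Pa = 162 kPa.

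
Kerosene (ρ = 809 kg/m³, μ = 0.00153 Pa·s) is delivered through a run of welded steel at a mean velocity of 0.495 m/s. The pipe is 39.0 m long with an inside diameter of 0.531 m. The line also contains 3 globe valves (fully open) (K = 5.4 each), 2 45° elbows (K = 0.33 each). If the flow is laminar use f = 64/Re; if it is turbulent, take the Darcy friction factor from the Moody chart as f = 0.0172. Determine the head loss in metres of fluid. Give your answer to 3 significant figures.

h_f ≈ 0.226 m

Reynolds number Re = ρVD/μ = 809 · 0.495 · 0.531 / 0.00153 = 1.39e+05.
Re > 4000 → turbulent; use the Moody-chart value f = 0.0172.
Total minor-loss coefficient ΣK = 3·5.4 + 2·0.33 = 16.9.
ΔP = [f·L/D + ΣK]·(ρV²/2) = [0.0172·39/0.531 + 16.9]·(809·0.495²/2) = [1.263 + 16.9]·99.11 = 1796 Pa.
Head loss h_f = ΔP/(ρg) = 1796/(809·9.81) = 0.226 m.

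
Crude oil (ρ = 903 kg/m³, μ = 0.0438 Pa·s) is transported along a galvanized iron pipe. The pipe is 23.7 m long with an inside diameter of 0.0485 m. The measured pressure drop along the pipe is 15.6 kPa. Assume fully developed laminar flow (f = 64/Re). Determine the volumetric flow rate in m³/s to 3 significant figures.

Q ≈ 0.00204 m³/s

For laminar flow, f = 64/Re with Re = ρVD/μ, so Darcy-Weisbach reduces to ΔP = 32μLV/D². Solving for V: V = ΔP·D²/(32μL) = 1.56e+04·(0.0485)²/(32·0.0438·23.7) = 1.105 m/s.
Check: Re = ρVD/μ = 903·1.105·0.0485/0.0438 = 1105 < 2300, so the laminar assumption holds.
Q = V·A = 1.105·(π/4·0.0485²) = 0.002041 m³/s = 0.00204 m³/s.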